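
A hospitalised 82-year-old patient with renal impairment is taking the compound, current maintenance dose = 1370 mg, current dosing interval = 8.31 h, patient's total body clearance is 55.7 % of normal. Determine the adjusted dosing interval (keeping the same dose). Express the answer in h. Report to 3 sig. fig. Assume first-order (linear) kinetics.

To keep the same average steady-state level, dosing rate must scale with clearance.
CL ratio = 55.7 / 100 = 0.5570
New interval (same dose) = 8.31 / 0.5570 = 14.92 h

14.9 h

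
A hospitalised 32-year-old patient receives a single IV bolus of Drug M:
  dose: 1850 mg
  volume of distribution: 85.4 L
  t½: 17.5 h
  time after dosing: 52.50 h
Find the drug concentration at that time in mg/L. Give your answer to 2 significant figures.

2.7 mg/L

C₀ = Dose / Vd = 1850 / 85.4 = 21.66 mg/L
k = ln2 / t½ = 0.693147 / 17.5 = 0.03961 h⁻¹
t / t½ = 52.50 / 17.5 = 3 half-lives
C = C₀ × (1/2)^3 = 21.66 × 0.1250 = 2.708 mg/L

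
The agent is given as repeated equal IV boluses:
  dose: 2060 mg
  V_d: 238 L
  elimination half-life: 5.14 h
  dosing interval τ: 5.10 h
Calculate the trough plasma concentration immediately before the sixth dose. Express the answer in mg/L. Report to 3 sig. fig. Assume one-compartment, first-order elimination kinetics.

C₀ per dose = Dose / Vd = 2060 / 238 = 8.655 mg/L
k = ln2 / t½ = 0.693147 / 5.14 = 0.1349 h⁻¹
Fraction remaining after one interval: r = e^(−kτ) = e^(−0.1349 × 5.10) = 0.5026
Before dose 6, 5 doses have been given (aged 1τ, 2τ, 3τ, 4τ, 5τ).
C_trough = C₀ × (r + r² + … + r^5) = C₀ × r(1−r^5)/(1−r)
        = 8.655 × 0.5026 × (1 − 0.03207) / (1 − 0.5026) = 8.465 mg/L

8.47 mg/L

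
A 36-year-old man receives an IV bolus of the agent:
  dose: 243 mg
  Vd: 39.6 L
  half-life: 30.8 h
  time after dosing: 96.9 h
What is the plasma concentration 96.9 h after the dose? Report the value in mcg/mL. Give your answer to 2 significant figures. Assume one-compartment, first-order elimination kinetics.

0.69 mcg/mL

C₀ = Dose / Vd = 243.0 / 39.6 = 6.136 mg/L
k = ln2 / t½ = 0.693147 / 30.8 = 0.02250 h⁻¹
C = C₀ · e^(−k·t) = 6.136 × e^(−0.02250 × 96.9)
  = 6.136 × 0.1130 = 0.6934 mg/L
(0.6934 mg/L = 0.6934 mcg/mL)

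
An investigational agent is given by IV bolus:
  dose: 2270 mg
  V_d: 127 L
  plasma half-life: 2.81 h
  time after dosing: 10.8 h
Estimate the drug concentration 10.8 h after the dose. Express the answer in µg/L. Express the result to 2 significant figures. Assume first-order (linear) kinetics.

1200 µg/L

C₀ = Dose / Vd = 2270 / 127 = 17.87 mg/L
k = ln2 / t½ = 0.693147 / 2.81 = 0.2467 h⁻¹
C = C₀ · e^(−k·t) = 17.87 × e^(−0.2467 × 10.8)
  = 17.87 × 0.06964 = 1.244 mg/L
Convert: 1.244 mg/L × 1000 = 1244 µg/L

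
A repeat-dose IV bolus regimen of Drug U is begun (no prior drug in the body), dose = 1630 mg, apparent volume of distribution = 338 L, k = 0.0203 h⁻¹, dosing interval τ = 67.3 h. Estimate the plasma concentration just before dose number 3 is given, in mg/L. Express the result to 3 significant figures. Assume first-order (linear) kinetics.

C₀ per dose = Dose / Vd = 1630 / 338 = 4.822 mg/L
Fraction remaining after one interval: r = e^(−kτ) = e^(−0.02030 × 67.3) = 0.2551
Before dose 3, 2 doses have been given (aged 1τ, 2τ).
C_trough = C₀ × (r + r²) = 4.822 × (0.2551 + 0.06508) = 1.544 mg/L

1.54 mg/L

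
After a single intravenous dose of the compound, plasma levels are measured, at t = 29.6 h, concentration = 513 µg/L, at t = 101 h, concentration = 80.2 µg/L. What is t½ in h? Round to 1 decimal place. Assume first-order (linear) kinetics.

k = ln(C₁/C₂) / (t₂ − t₁) = ln(513/80.2) / (101 − 29.6)
  = 1.856 / 71.40 = 0.02599 h⁻¹
t½ = ln2 / k = 0.693147 / 0.02599 = 26.67 h

26.7 h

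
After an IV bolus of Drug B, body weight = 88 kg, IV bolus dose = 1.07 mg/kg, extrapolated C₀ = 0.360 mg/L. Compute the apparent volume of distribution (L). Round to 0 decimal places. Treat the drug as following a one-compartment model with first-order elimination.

Dose = 1.07 × 88 = 94.16 mg
Vd = Dose / C₀ = 94.16 / 0.360 = 261.6 L

262 L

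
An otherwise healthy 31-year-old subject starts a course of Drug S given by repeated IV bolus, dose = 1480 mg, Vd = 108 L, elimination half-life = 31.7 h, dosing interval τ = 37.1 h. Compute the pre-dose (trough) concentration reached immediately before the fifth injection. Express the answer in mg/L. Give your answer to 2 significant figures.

11 mg/L

C₀ per dose = Dose / Vd = 1480 / 108 = 13.70 mg/L
k = ln2 / t½ = 0.693147 / 31.7 = 0.02187 h⁻¹
Fraction remaining after one interval: r = e^(−kτ) = e^(−0.02187 × 37.1) = 0.4442
Before dose 5, 4 doses have been given (aged 1τ, 2τ, 3τ, 4τ).
C_trough = C₀ × (r + r² + … + r^4) = C₀ × r(1−r^4)/(1−r)
        = 13.70 × 0.4442 × (1 − 0.03893) / (1 − 0.4442) = 10.52 mg/L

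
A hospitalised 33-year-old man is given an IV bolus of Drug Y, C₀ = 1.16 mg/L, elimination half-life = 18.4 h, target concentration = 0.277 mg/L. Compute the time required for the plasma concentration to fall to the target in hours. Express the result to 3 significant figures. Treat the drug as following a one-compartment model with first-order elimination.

k = ln2 / t½ = 0.693147 / 18.4 = 0.03767 h⁻¹
t = ln(C₀ / C) / k = ln(1.160 / 0.277) / 0.03767
  = ln(4.188) / 0.03767 = 1.432 / 0.03767 = 38.01 h

38.0 h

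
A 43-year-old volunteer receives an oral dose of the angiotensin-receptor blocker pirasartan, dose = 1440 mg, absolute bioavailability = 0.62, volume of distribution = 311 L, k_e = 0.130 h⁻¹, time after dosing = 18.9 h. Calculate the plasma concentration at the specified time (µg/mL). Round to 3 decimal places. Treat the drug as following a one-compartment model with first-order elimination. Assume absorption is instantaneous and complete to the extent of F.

0.246 µg/mL

Amount reaching circulation = F × Dose = 0.62 × 1440 = 892.8 mg
C₀ = F·Dose / Vd = 892.8 / 311 = 2.871 mg/L
C = C₀ · e^(−k·t) = 2.871 × e^(−0.1300 × 18.9)
  = 2.871 × 0.08569 = 0.2460 mg/L
(0.2460 mg/L = 0.2460 µg/mL)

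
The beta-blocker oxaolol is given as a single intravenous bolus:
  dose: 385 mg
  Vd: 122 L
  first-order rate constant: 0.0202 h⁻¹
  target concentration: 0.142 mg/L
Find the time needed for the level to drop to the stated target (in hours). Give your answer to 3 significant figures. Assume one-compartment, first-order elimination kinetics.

154 h

C₀ = Dose / Vd = 385.0 / 122 = 3.156 mg/L
t = ln(C₀ / C) / k = ln(3.156 / 0.142) / 0.02020
  = ln(22.23) / 0.02020 = 3.101 / 0.02020 = 153.5 h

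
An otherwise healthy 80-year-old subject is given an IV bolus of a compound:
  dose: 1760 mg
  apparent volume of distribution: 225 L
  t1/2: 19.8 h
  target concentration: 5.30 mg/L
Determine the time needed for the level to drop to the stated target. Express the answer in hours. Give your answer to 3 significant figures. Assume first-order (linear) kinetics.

C₀ = Dose / Vd = 1760 / 225 = 7.822 mg/L
k = ln2 / t½ = 0.693147 / 19.8 = 0.03501 h⁻¹
t = ln(C₀ / C) / k = ln(7.822 / 5.30) / 0.03501
  = ln(1.476) / 0.03501 = 0.3893 / 0.03501 = 11.12 h

11.1 h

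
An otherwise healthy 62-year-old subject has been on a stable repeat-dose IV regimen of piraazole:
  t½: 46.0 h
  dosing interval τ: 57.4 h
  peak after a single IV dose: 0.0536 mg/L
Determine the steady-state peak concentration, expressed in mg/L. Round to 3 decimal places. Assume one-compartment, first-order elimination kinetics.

0.093 mg/L

k = ln2 / t½ = 0.693147 / 46.0 = 0.01507 h⁻¹
e^(−kτ) = e^(−0.01507 × 57.4) = 0.4210
Accumulation ratio R = 1 / (1 − e^(−kτ)) = 1 / (1 − 0.4210) = 1.727
Steady-state peak = C₀ × R = 0.0536 × 1.727 = 0.09257 mg/L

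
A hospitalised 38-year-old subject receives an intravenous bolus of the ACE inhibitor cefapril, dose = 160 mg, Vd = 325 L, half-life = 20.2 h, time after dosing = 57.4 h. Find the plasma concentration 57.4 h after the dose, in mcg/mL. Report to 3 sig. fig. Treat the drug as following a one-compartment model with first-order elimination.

C₀ = Dose / Vd = 160.0 / 325 = 0.4923 mg/L
k = ln2 / t½ = 0.693147 / 20.2 = 0.03431 h⁻¹
C = C₀ · e^(−k·t) = 0.4923 × e^(−0.03431 × 57.4)
  = 0.4923 × 0.1395 = 0.06868 mg/L
(0.06868 mg/L = 0.06868 mcg/mL)

0.0687 mcg/mL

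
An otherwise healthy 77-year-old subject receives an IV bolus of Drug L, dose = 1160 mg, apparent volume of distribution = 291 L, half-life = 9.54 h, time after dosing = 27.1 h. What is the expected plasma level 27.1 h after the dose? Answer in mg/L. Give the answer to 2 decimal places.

0.56 mg/L

C₀ = Dose / Vd = 1160 / 291 = 3.986 mg/L
k = ln2 / t½ = 0.693147 / 9.54 = 0.07266 h⁻¹
C = C₀ · e^(−k·t) = 3.986 × e^(−0.07266 × 27.1)
  = 3.986 × 0.1396 = 0.5564 mg/L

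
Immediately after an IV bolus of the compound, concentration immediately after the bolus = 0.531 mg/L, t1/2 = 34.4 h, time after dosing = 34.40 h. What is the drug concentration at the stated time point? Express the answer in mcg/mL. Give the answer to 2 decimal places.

0.27 mcg/mL

k = ln2 / t½ = 0.693147 / 34.4 = 0.02015 h⁻¹
t / t½ = 34.40 / 34.4 = 1 half-lives
C = C₀ × (1/2)^1 = 0.5310 × 0.5000 = 0.2655 mg/L
(0.2655 mg/L = 0.2655 mcg/mL)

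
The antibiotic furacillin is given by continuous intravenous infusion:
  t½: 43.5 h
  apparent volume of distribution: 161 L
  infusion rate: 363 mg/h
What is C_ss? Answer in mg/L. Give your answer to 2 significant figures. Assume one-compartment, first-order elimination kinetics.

k = ln2 / t½ = 0.693147 / 43.5 = 0.01593 h⁻¹
CL = k × Vd = 0.01593 × 161 = 2.565 L/h
At steady state Css = R₀ / CL = 363 / 2.565 = 141.5 mg/L

140 mg/L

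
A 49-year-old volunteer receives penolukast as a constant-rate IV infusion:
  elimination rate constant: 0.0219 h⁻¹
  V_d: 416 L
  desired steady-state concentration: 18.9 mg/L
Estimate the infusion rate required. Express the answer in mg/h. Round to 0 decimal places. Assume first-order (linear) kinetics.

CL = k × Vd = 0.02190 × 416 = 9.110 L/h
At steady state, infusion rate R₀ = Css × CL = 18.9 × 9.110 = 172.2 mg/h

172 mg/h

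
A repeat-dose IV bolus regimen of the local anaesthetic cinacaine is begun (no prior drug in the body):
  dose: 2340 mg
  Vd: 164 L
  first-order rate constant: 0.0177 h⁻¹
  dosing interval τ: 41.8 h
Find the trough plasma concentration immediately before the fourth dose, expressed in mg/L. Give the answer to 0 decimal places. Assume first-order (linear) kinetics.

C₀ per dose = Dose / Vd = 2340 / 164 = 14.27 mg/L
Fraction remaining after one interval: r = e^(−kτ) = e^(−0.01770 × 41.8) = 0.4772
Before dose 4, 3 doses have been given (aged 1τ, 2τ, 3τ).
C_trough = C₀ × (r + r² + … + r^3) = C₀ × r(1−r^3)/(1−r)
        = 14.27 × 0.4772 × (1 − 0.1087) / (1 − 0.4772) = 11.61 mg/L

12 mg/L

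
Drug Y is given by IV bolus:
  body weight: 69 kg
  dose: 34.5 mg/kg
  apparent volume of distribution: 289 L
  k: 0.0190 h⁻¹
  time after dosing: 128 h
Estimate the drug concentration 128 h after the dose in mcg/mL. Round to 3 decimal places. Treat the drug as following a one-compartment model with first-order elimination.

0.724 mcg/mL

Total dose = 34.5 × 69 = 2381 mg
C₀ = Dose / Vd = 2381 / 289 = 8.239 mg/L
C = C₀ · e^(−k·t) = 8.239 × e^(−0.01900 × 128)
  = 8.239 × 0.08786 = 0.7239 mg/L
(0.7239 mg/L = 0.7239 mcg/mL)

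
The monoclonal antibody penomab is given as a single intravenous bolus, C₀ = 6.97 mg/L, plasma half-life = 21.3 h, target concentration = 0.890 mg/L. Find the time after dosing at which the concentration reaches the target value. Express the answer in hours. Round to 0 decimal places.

63 h

k = ln2 / t½ = 0.693147 / 21.3 = 0.03254 h⁻¹
t = ln(C₀ / C) / k = ln(6.970 / 0.890) / 0.03254
  = ln(7.831) / 0.03254 = 2.058 / 0.03254 = 63.25 h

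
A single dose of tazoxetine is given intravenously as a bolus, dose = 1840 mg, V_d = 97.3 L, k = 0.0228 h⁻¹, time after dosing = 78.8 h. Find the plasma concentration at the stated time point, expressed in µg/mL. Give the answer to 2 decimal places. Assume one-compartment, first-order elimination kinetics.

3.14 µg/mL

C₀ = Dose / Vd = 1840 / 97.3 = 18.91 mg/L
C = C₀ · e^(−k·t) = 18.91 × e^(−0.02280 × 78.8)
  = 18.91 × 0.1659 = 3.137 mg/L
(3.137 mg/L = 3.137 µg/mL)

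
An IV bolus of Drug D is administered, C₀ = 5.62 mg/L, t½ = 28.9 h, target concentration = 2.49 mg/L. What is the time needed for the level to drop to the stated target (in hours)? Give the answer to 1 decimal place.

k = ln2 / t½ = 0.693147 / 28.9 = 0.02398 h⁻¹
t = ln(C₀ / C) / k = ln(5.620 / 2.49) / 0.02398
  = ln(2.257) / 0.02398 = 0.8140 / 0.02398 = 33.94 h

33.9 h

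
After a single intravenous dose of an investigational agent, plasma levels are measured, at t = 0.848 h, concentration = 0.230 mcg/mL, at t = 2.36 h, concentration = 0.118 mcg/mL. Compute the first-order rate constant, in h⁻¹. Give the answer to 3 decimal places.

0.441 h⁻¹

k = ln(C₁/C₂) / (t₂ − t₁) = ln(0.230/0.118) / (2.36 − 0.848)
  = 0.6674 / 1.512 = 0.4414 h⁻¹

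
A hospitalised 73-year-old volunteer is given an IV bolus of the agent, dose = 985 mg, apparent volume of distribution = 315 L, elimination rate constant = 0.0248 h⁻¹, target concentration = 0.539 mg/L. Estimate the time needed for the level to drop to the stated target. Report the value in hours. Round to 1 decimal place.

70.9 h

C₀ = Dose / Vd = 985.0 / 315 = 3.127 mg/L
t = ln(C₀ / C) / k = ln(3.127 / 0.539) / 0.02480
  = ln(5.801) / 0.02480 = 1.758 / 0.02480 = 70.89 h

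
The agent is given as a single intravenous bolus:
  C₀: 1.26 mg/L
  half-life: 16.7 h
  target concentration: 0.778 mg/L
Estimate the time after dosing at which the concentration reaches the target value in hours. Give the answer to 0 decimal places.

k = ln2 / t½ = 0.693147 / 16.7 = 0.04151 h⁻¹
t = ln(C₀ / C) / k = ln(1.260 / 0.778) / 0.04151
  = ln(1.620) / 0.04151 = 0.4824 / 0.04151 = 11.62 h

12 h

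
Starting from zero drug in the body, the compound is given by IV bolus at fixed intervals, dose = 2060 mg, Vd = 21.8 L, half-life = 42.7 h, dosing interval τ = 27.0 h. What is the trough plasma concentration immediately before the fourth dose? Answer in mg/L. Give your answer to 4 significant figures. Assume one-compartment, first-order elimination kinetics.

125.7 mg/L

C₀ per dose = Dose / Vd = 2060 / 21.8 = 94.50 mg/L
k = ln2 / t½ = 0.693147 / 42.7 = 0.01623 h⁻¹
Fraction remaining after one interval: r = e^(−kτ) = e^(−0.01623 × 27.0) = 0.6452
Before dose 4, 3 doses have been given (aged 1τ, 2τ, 3τ).
C_trough = C₀ × (r + r² + … + r^3) = C₀ × r(1−r^3)/(1−r)
        = 94.50 × 0.6452 × (1 − 0.2686) / (1 − 0.6452) = 125.7 mg/L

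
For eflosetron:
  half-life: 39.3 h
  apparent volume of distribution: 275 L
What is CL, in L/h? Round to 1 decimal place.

k = ln2 / t½ = 0.693147 / 39.3 = 0.01764 h⁻¹
CL = k × Vd = 0.01764 × 275 = 4.851 L/h

4.9 L/h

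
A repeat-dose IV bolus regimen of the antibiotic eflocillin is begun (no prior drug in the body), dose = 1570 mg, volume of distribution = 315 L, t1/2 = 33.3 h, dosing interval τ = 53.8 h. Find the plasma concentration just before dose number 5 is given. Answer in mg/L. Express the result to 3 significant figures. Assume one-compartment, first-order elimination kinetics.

2.39 mg/L

C₀ per dose = Dose / Vd = 1570 / 315 = 4.984 mg/L
k = ln2 / t½ = 0.693147 / 33.3 = 0.02082 h⁻¹
Fraction remaining after one interval: r = e^(−kτ) = e^(−0.02082 × 53.8) = 0.3262
Before dose 5, 4 doses have been given (aged 1τ, 2τ, 3τ, 4τ).
C_trough = C₀ × (r + r² + … + r^4) = C₀ × r(1−r^4)/(1−r)
        = 4.984 × 0.3262 × (1 − 0.01132) / (1 − 0.3262) = 2.386 mg/L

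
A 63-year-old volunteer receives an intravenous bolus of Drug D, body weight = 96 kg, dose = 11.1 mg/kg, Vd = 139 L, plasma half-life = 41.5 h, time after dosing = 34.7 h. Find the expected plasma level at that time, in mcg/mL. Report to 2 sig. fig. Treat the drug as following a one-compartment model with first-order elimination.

Total dose = 11.1 × 96 = 1066 mg
C₀ = Dose / Vd = 1066 / 139 = 7.669 mg/L
k = ln2 / t½ = 0.693147 / 41.5 = 0.01670 h⁻¹
C = C₀ · e^(−k·t) = 7.669 × e^(−0.01670 × 34.7)
  = 7.669 × 0.5602 = 4.296 mg/L
(4.296 mg/L = 4.296 mcg/mL)

4.3 mcg/mL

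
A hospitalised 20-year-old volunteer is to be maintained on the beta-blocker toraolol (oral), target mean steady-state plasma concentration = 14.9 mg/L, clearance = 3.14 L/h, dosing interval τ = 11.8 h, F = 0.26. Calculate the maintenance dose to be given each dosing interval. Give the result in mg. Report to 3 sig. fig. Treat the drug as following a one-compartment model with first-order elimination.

At steady state, F × (Dose/τ) = Css × CL.
Dose = Css × CL × τ / F = 14.9 × 3.140 × 11.8 / 0.26 = 2123 mg

2120 mg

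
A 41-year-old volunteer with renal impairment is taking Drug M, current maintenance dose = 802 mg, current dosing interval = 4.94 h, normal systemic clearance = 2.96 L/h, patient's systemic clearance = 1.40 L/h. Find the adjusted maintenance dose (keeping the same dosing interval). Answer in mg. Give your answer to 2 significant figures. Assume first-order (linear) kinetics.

To keep the same average steady-state level, dosing rate must scale with clearance.
CL ratio = 1.40 / 2.96 = 0.4730
New dose (same interval) = 802 × 0.4730 = 379.3 mg

380 mg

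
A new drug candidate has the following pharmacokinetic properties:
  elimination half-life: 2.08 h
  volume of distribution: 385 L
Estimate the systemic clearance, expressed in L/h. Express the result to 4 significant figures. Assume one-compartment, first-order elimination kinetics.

128.3 L/h

k = ln2 / t½ = 0.693147 / 2.08 = 0.3332 h⁻¹
CL = k × Vd = 0.3332 × 385 = 128.3 L/h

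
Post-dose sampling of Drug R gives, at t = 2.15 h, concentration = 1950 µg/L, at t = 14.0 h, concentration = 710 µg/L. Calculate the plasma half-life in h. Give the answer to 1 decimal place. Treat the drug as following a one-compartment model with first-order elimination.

8.1 h

k = ln(C₁/C₂) / (t₂ − t₁) = ln(1950/710) / (14.0 − 2.15)
  = 1.010 / 11.85 = 0.08523 h⁻¹
t½ = ln2 / k = 0.693147 / 0.08523 = 8.133 h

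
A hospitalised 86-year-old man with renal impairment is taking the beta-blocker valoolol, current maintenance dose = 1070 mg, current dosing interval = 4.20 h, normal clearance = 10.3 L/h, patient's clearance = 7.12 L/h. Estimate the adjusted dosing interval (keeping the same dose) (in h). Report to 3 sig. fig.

6.08 h

To keep the same average steady-state level, dosing rate must scale with clearance.
CL ratio = 7.12 / 10.3 = 0.6913
New interval (same dose) = 4.20 / 0.6913 = 6.076 h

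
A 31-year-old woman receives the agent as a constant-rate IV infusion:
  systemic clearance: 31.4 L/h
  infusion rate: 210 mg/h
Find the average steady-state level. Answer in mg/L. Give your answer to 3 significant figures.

At steady state Css = R₀ / CL = 210 / 31.40 = 6.688 mg/L

6.69 mg/L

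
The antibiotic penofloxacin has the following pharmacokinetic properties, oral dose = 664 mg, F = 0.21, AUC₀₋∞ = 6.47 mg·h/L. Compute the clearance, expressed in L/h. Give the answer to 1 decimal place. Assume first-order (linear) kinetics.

CL = F·Dose / AUC = 0.21 × 664 / 6.47 = 21.55 L/h

21.6 L/h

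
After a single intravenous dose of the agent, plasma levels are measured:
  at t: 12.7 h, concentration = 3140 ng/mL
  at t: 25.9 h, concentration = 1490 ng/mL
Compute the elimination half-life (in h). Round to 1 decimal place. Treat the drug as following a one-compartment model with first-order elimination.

k = ln(C₁/C₂) / (t₂ − t₁) = ln(3140/1490) / (25.9 − 12.7)
  = 0.7454 / 13.20 = 0.05647 h⁻¹
t½ = ln2 / k = 0.693147 / 0.05647 = 12.27 h

12.3 h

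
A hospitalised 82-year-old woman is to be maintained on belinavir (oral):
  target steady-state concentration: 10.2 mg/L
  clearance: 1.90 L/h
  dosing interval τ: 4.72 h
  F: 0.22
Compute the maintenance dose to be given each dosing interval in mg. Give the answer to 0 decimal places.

At steady state, F × (Dose/τ) = Css × CL.
Dose = Css × CL × τ / F = 10.2 × 1.900 × 4.72 / 0.22 = 415.8 mg

416 mg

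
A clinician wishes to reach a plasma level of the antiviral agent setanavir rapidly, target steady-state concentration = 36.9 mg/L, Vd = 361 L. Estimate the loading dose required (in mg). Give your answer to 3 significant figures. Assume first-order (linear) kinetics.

13300 mg

LD = Css × Vd = 36.9 × 361 = 13320 mg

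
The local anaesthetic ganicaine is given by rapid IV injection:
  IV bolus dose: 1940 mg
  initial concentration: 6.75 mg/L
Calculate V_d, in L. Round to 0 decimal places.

Vd = Dose / C₀ = 1940 / 6.75 = 287.4 L

287 L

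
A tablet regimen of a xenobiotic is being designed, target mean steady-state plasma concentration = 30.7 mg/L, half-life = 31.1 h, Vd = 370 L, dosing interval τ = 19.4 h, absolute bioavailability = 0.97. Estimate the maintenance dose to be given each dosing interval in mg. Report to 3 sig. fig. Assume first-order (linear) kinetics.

k = ln2 / t½ = 0.693147 / 31.1 = 0.02229 h⁻¹
CL = k × Vd = 0.02229 × 370 = 8.247 L/h
At steady state, F × (Dose/τ) = Css × CL.
Dose = Css × CL × τ / F = 30.7 × 8.247 × 19.4 / 0.97 = 5064 mg

5060 mg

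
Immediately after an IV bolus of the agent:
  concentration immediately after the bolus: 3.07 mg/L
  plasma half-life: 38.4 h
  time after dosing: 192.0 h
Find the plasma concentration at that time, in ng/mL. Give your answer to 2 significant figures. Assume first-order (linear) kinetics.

96 ng/mL

k = ln2 / t½ = 0.693147 / 38.4 = 0.01805 h⁻¹
t / t½ = 192.0 / 38.4 = 5 half-lives
C = C₀ × (1/2)^5 = 3.070 × 0.03125 = 0.09594 mg/L
Convert: 0.09594 mg/L × 1000 = 95.94 ng/mL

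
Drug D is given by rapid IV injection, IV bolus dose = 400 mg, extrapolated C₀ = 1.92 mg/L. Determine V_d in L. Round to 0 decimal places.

Vd = Dose / C₀ = 400.0 / 1.92 = 208.3 L

208 L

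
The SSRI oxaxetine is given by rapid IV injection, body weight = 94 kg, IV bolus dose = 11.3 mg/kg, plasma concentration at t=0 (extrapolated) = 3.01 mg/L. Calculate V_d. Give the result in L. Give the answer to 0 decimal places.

Dose = 11.3 × 94 = 1062 mg
Vd = Dose / C₀ = 1062 / 3.01 = 352.8 L

353 L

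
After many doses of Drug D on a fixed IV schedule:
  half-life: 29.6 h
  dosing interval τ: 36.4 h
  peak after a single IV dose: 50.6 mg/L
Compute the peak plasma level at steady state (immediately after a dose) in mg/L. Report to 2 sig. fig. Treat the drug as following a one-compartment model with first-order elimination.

k = ln2 / t½ = 0.693147 / 29.6 = 0.02342 h⁻¹
e^(−kτ) = e^(−0.02342 × 36.4) = 0.4264
Accumulation ratio R = 1 / (1 − e^(−kτ)) = 1 / (1 − 0.4264) = 1.743
Steady-state peak = C₀ × R = 50.6 × 1.743 = 88.20 mg/L

88 mg/L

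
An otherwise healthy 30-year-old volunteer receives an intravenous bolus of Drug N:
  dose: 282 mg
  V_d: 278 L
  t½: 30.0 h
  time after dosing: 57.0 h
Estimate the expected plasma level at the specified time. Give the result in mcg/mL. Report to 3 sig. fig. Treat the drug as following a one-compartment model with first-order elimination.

0.272 mcg/mL

C₀ = Dose / Vd = 282.0 / 278 = 1.014 mg/L
k = ln2 / t½ = 0.693147 / 30.0 = 0.02310 h⁻¹
C = C₀ · e^(−k·t) = 1.014 × e^(−0.02310 × 57.0)
  = 1.014 × 0.2680 = 0.2718 mg/L
(0.2718 mg/L = 0.2718 mcg/mL)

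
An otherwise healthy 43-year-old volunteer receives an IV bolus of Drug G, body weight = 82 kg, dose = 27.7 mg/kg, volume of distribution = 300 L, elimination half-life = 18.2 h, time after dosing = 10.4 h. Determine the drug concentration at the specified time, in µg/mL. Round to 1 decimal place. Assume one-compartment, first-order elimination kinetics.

Total dose = 27.7 × 82 = 2271 mg
C₀ = Dose / Vd = 2271 / 300 = 7.570 mg/L
k = ln2 / t½ = 0.693147 / 18.2 = 0.03809 h⁻¹
C = C₀ · e^(−k·t) = 7.570 × e^(−0.03809 × 10.4)
  = 7.570 × 0.6729 = 5.094 mg/L
(5.094 mg/L = 5.094 µg/mL)

5.1 µg/mL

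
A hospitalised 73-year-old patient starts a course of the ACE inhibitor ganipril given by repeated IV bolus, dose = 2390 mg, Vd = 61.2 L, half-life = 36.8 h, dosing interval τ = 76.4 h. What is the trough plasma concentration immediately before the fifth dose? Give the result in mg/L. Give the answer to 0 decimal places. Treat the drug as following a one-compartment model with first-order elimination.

C₀ per dose = Dose / Vd = 2390 / 61.2 = 39.05 mg/L
k = ln2 / t½ = 0.693147 / 36.8 = 0.01884 h⁻¹
Fraction remaining after one interval: r = e^(−kτ) = e^(−0.01884 × 76.4) = 0.2371
Before dose 5, 4 doses have been given (aged 1τ, 2τ, 3τ, 4τ).
C_trough = C₀ × (r + r² + … + r^4) = C₀ × r(1−r^4)/(1−r)
        = 39.05 × 0.2371 × (1 − 0.003160) / (1 − 0.2371) = 12.10 mg/L

12 mg/L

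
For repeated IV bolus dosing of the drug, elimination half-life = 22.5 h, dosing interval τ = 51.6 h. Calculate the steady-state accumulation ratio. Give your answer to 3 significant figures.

1.26

k = ln2 / t½ = 0.693147 / 22.5 = 0.03081 h⁻¹
e^(−kτ) = e^(−0.03081 × 51.6) = 0.2040
Accumulation ratio R = 1 / (1 − e^(−kτ)) = 1 / (1 − 0.2040) = 1.256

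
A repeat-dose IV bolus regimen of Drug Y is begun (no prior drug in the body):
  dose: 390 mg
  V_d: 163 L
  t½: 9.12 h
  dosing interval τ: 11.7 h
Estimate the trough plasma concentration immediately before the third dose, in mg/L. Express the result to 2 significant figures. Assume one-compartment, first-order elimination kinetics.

1.4 mg/L

C₀ per dose = Dose / Vd = 390 / 163 = 2.393 mg/L
k = ln2 / t½ = 0.693147 / 9.12 = 0.07600 h⁻¹
Fraction remaining after one interval: r = e^(−kτ) = e^(−0.07600 × 11.7) = 0.4110
Before dose 3, 2 doses have been given (aged 1τ, 2τ).
C_trough = C₀ × (r + r²) = 2.393 × (0.4110 + 0.1689) = 1.388 mg/L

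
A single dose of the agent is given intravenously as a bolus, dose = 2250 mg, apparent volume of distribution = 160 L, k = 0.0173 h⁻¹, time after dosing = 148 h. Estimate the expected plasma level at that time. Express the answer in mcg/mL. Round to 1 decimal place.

1.1 mcg/mL

C₀ = Dose / Vd = 2250 / 160 = 14.06 mg/L
C = C₀ · e^(−k·t) = 14.06 × e^(−0.01730 × 148)
  = 14.06 × 0.07727 = 1.086 mg/L
(1.086 mg/L = 1.086 mcg/mL)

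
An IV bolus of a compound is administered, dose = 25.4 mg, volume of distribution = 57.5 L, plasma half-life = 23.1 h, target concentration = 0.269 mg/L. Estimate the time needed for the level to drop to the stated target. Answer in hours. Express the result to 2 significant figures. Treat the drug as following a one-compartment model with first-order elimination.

C₀ = Dose / Vd = 25.40 / 57.5 = 0.4417 mg/L
k = ln2 / t½ = 0.693147 / 23.1 = 0.03001 h⁻¹
t = ln(C₀ / C) / k = ln(0.4417 / 0.269) / 0.03001
  = ln(1.642) / 0.03001 = 0.4959 / 0.03001 = 16.52 h

17 h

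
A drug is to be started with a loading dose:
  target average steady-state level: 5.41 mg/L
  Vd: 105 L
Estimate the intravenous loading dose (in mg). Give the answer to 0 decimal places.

568 mg

LD = Css × Vd = 5.41 × 105 = 568.1 mg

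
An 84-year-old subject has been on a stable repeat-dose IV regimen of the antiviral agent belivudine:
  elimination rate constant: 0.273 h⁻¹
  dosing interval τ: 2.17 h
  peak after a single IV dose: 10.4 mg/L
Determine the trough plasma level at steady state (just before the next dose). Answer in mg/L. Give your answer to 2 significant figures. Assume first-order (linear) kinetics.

13 mg/L

e^(−kτ) = e^(−0.2730 × 2.17) = 0.5530
Accumulation ratio R = 1 / (1 − e^(−kτ)) = 1 / (1 − 0.5530) = 2.237
Steady-state trough = C₀ × R × e^(−kτ) = 10.4 × 2.237 × 0.5530 = 12.87 mg/L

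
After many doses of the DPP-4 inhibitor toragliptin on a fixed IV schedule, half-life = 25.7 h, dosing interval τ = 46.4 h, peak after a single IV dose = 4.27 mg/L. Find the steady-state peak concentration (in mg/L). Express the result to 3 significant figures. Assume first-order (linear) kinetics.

5.98 mg/L

k = ln2 / t½ = 0.693147 / 25.7 = 0.02697 h⁻¹
e^(−kτ) = e^(−0.02697 × 46.4) = 0.2861
Accumulation ratio R = 1 / (1 − e^(−kτ)) = 1 / (1 − 0.2861) = 1.401
Steady-state peak = C₀ × R = 4.27 × 1.401 = 5.982 mg/L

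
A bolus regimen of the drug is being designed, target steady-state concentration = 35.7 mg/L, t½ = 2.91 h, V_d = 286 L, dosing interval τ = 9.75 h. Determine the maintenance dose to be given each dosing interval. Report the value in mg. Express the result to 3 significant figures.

23700 mg

k = ln2 / t½ = 0.693147 / 2.91 = 0.2382 h⁻¹
CL = k × Vd = 0.2382 × 286 = 68.13 L/h
At steady state, Dose/τ = Css × CL.
Dose = Css × CL × τ = 35.7 × 68.13 × 9.75 = 23710 mg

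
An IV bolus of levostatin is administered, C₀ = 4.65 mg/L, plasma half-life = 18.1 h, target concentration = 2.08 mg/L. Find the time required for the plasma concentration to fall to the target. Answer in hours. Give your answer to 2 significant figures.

21 h

k = ln2 / t½ = 0.693147 / 18.1 = 0.03830 h⁻¹
t = ln(C₀ / C) / k = ln(4.650 / 2.08) / 0.03830
  = ln(2.236) / 0.03830 = 0.8047 / 0.03830 = 21.01 h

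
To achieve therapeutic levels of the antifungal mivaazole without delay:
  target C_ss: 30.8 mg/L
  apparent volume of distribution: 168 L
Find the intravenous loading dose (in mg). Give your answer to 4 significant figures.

LD = Css × Vd = 30.8 × 168 = 5174 mg

5174 mg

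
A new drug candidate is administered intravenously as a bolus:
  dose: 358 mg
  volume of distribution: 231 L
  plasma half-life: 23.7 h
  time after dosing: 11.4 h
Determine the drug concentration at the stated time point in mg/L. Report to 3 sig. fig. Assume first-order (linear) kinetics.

1.11 mg/L

C₀ = Dose / Vd = 358.0 / 231 = 1.550 mg/L
k = ln2 / t½ = 0.693147 / 23.7 = 0.02925 h⁻¹
C = C₀ · e^(−k·t) = 1.550 × e^(−0.02925 × 11.4)
  = 1.550 × 0.7164 = 1.110 mg/L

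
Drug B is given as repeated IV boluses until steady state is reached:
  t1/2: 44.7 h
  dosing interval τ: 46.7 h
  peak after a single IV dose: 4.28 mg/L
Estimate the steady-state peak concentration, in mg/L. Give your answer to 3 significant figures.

k = ln2 / t½ = 0.693147 / 44.7 = 0.01551 h⁻¹
e^(−kτ) = e^(−0.01551 × 46.7) = 0.4847
Accumulation ratio R = 1 / (1 − e^(−kτ)) = 1 / (1 − 0.4847) = 1.941
Steady-state peak = C₀ × R = 4.28 × 1.941 = 8.307 mg/L

8.31 mg/L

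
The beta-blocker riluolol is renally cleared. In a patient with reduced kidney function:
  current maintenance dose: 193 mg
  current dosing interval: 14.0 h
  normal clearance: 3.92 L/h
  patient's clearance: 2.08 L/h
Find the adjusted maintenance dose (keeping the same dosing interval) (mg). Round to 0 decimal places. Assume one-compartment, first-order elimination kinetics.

102 mg

To keep the same average steady-state level, dosing rate must scale with clearance.
CL ratio = 2.08 / 3.92 = 0.5306
New dose (same interval) = 193 × 0.5306 = 102.4 mg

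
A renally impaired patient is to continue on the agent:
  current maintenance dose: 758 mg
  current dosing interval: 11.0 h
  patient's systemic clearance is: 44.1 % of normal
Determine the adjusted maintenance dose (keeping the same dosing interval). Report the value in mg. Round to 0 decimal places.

To keep the same average steady-state level, dosing rate must scale with clearance.
CL ratio = 44.1 / 100 = 0.4410
New dose (same interval) = 758 × 0.4410 = 334.3 mg

334 mg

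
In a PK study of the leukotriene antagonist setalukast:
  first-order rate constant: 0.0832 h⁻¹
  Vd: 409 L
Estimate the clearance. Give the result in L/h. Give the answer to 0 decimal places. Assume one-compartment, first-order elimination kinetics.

CL = k × Vd = 0.0832 × 409 = 34.03 L/h

34 L/h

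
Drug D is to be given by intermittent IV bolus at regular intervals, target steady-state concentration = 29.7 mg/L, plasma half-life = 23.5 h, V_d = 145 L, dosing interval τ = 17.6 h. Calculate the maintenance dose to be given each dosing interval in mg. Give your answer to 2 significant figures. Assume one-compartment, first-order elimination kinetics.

2200 mg

k = ln2 / t½ = 0.693147 / 23.5 = 0.02950 h⁻¹
CL = k × Vd = 0.02950 × 145 = 4.278 L/h
At steady state, Dose/τ = Css × CL.
Dose = Css × CL × τ = 29.7 × 4.278 × 17.6 = 2236 mg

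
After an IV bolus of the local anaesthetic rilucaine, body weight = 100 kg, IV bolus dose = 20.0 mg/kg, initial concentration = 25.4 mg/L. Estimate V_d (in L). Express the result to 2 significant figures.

Dose = 20.0 × 100 = 2000 mg
Vd = Dose / C₀ = 2000 / 25.4 = 78.74 L

79 L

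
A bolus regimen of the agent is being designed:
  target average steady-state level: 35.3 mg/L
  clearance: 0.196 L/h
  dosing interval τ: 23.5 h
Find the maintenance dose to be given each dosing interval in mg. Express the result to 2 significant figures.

160 mg

At steady state, Dose/τ = Css × CL.
Dose = Css × CL × τ = 35.3 × 0.1960 × 23.5 = 162.6 mg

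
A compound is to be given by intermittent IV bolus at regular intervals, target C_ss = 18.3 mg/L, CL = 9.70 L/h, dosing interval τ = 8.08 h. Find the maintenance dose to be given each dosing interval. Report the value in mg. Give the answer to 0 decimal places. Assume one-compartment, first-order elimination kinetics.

At steady state, Dose/τ = Css × CL.
Dose = Css × CL × τ = 18.3 × 9.700 × 8.08 = 1434 mg

1434 mg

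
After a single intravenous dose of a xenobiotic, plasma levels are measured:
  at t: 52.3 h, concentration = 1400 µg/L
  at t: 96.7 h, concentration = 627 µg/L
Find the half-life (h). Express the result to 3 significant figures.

k = ln(C₁/C₂) / (t₂ − t₁) = ln(1400/627) / (96.7 − 52.3)
  = 0.8033 / 44.40 = 0.01809 h⁻¹
t½ = ln2 / k = 0.693147 / 0.01809 = 38.32 h

38.3 h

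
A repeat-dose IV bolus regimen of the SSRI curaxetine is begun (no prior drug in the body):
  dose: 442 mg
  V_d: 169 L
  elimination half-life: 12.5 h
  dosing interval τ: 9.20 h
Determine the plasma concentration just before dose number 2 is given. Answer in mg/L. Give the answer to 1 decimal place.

1.6 mg/L

C₀ per dose = Dose / Vd = 442 / 169 = 2.615 mg/L
k = ln2 / t½ = 0.693147 / 12.5 = 0.05545 h⁻¹
Fraction remaining after one interval: r = e^(−kτ) = e^(−0.05545 × 9.20) = 0.6004
Before dose 2, 1 dose has been given (aged 1τ).
C_trough = C₀ × r = 2.615 × 0.6004 = 1.570 mg/L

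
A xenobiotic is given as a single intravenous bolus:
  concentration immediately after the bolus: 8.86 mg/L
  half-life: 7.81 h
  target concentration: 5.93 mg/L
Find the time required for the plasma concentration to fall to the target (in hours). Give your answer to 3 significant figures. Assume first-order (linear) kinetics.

4.52 h

k = ln2 / t½ = 0.693147 / 7.81 = 0.08875 h⁻¹
t = ln(C₀ / C) / k = ln(8.860 / 5.93) / 0.08875
  = ln(1.494) / 0.08875 = 0.4015 / 0.08875 = 4.524 h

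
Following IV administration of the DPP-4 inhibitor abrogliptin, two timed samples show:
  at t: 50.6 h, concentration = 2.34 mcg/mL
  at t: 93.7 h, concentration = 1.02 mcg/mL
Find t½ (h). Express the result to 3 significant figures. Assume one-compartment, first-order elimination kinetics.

k = ln(C₁/C₂) / (t₂ − t₁) = ln(2.34/1.02) / (93.7 − 50.6)
  = 0.8303 / 43.10 = 0.01926 h⁻¹
t½ = ln2 / k = 0.693147 / 0.01926 = 35.99 h

36.0 h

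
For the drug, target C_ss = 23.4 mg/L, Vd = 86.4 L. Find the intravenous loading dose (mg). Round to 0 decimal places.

2022 mg

LD = Css × Vd = 23.4 × 86.4 = 2022 mg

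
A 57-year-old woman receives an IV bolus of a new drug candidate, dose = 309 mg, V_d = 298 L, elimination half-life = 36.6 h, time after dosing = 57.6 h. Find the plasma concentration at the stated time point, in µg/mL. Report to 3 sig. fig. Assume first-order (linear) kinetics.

C₀ = Dose / Vd = 309.0 / 298 = 1.037 mg/L
k = ln2 / t½ = 0.693147 / 36.6 = 0.01894 h⁻¹
C = C₀ · e^(−k·t) = 1.037 × e^(−0.01894 × 57.6)
  = 1.037 × 0.3359 = 0.3483 mg/L
(0.3483 mg/L = 0.3483 µg/mL)

0.348 µg/mL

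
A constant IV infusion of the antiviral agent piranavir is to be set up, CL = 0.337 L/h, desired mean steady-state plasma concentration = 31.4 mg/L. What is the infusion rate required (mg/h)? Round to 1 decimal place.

10.6 mg/h

At steady state, infusion rate R₀ = Css × CL = 31.4 × 0.3370 = 10.58 mg/h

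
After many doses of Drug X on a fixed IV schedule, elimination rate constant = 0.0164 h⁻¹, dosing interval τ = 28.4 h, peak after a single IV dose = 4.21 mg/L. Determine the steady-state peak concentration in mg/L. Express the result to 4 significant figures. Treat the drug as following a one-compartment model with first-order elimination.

11.31 mg/L

e^(−kτ) = e^(−0.01640 × 28.4) = 0.6277
Accumulation ratio R = 1 / (1 − e^(−kτ)) = 1 / (1 − 0.6277) = 2.686
Steady-state peak = C₀ × R = 4.21 × 2.686 = 11.31 mg/L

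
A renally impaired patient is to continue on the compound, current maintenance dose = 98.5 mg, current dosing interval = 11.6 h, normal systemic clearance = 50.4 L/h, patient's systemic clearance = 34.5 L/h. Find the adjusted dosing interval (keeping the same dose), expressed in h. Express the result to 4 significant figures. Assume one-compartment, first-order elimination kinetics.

16.95 h

To keep the same average steady-state level, dosing rate must scale with clearance.
CL ratio = 34.5 / 50.4 = 0.6845
New interval (same dose) = 11.6 / 0.6845 = 16.95 h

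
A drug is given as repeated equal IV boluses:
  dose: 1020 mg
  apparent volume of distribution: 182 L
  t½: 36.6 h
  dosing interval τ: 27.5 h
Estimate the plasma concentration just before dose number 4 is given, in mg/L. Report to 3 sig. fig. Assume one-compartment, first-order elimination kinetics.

C₀ per dose = Dose / Vd = 1020 / 182 = 5.604 mg/L
k = ln2 / t½ = 0.693147 / 36.6 = 0.01894 h⁻¹
Fraction remaining after one interval: r = e^(−kτ) = e^(−0.01894 × 27.5) = 0.5940
Before dose 4, 3 doses have been given (aged 1τ, 2τ, 3τ).
C_trough = C₀ × (r + r² + … + r^3) = C₀ × r(1−r^3)/(1−r)
        = 5.604 × 0.5940 × (1 − 0.2096) / (1 − 0.5940) = 6.480 mg/L

6.48 mg/L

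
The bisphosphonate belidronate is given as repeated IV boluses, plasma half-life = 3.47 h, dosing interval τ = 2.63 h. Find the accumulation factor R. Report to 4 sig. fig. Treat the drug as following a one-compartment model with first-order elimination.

k = ln2 / t½ = 0.693147 / 3.47 = 0.1998 h⁻¹
e^(−kτ) = e^(−0.1998 × 2.63) = 0.5913
Accumulation ratio R = 1 / (1 − e^(−kτ)) = 1 / (1 − 0.5913) = 2.447

2.447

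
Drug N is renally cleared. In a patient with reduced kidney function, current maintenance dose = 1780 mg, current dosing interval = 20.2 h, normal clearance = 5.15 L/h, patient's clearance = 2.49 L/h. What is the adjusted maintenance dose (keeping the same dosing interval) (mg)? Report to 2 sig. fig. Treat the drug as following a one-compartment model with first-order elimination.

To keep the same average steady-state level, dosing rate must scale with clearance.
CL ratio = 2.49 / 5.15 = 0.4835
New dose (same interval) = 1780 × 0.4835 = 860.6 mg

860 mg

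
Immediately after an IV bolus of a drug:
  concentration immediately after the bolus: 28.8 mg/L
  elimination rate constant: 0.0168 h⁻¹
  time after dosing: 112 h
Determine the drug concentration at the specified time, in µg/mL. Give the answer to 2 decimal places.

4.39 µg/mL

C = C₀ · e^(−k·t) = 28.80 × e^(−0.01680 × 112)
  = 28.80 × 0.1523 = 4.386 mg/L
(4.386 mg/L = 4.386 µg/mL)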